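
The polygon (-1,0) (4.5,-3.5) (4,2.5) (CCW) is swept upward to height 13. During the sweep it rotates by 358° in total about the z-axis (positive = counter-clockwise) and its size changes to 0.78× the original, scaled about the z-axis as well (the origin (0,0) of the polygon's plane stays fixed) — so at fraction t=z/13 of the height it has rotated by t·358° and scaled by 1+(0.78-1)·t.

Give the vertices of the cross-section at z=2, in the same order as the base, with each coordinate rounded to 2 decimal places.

Cross-section at z=2: (-0.55,-0.79) (5.26,1.63) (0.23,4.55)

t = z/height = 2/13 = 0.153846
s = 1 + (scale-1)·z/height = 1 + (0.78-1)·2/13 = 0.966154
θ = twist·z/height = 358°·2/13 = 55.0769° = 0.961274 rad
cos θ = 0.572476, sin θ = 0.819921 (intermediates below are computed at full precision and shown rounded to 5 d.p.)
v1: (-1,0) → rotate → (-0.57248,-0.81992) → ×s → (-0.55310,-0.79217) → (-0.55,-0.79)
v2: (4.5,-3.5) → rotate → (5.44587,1.68598) → ×s → (5.26155,1.62892) → (5.26,1.63)
v3: (4,2.5) → rotate → (0.24010,4.71088) → ×s → (0.23197,4.55143) → (0.23,4.55)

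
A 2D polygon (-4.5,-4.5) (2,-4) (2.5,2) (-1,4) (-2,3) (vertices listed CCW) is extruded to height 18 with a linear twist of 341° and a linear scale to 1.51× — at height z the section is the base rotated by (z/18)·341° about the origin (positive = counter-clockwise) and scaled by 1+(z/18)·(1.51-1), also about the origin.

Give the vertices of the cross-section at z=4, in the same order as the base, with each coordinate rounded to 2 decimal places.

Cross-section at z=4: (3.63,-6.09) (4.86,1.06) (-1.47,3.25) (-4.59,0.01) (-3.78,-1.34)

t = z/height = 4/18 = 0.222222
s = 1 + (scale-1)·z/height = 1 + (1.51-1)·4/18 = 1.113333
θ = twist·z/height = 341°·4/18 = 75.7778° = 1.322572 rad
cos θ = 0.245683, sin θ = 0.969350 (intermediates below are computed at full precision and shown rounded to 5 d.p.)
v1: (-4.5,-4.5) → rotate → (3.25650,-5.46765) → ×s → (3.62557,-6.08732) → (3.63,-6.09)
v2: (2,-4) → rotate → (4.36877,0.95597) → ×s → (4.86389,1.06431) → (4.86,1.06)
v3: (2.5,2) → rotate → (-1.32449,2.91474) → ×s → (-1.47460,3.24508) → (-1.47,3.25)
v4: (-1,4) → rotate → (-4.12308,0.01338) → ×s → (-4.59037,0.01490) → (-4.59,0.01)
v5: (-2,3) → rotate → (-3.39942,-1.20165) → ×s → (-3.78468,-1.33784) → (-3.78,-1.34)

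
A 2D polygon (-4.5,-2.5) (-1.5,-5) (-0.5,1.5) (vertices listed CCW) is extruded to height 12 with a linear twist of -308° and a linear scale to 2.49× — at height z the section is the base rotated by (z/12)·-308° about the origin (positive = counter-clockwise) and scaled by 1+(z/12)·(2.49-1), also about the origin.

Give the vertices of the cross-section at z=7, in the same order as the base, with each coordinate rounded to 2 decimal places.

Cross-section at z=7: (8.38,4.72) (2.75,9.36) (0.95,-2.80)

t = z/height = 7/12 = 0.583333
s = 1 + (scale-1)·z/height = 1 + (2.49-1)·7/12 = 1.869167
θ = twist·z/height = -308°·7/12 = -179.6667° = -3.135775 rad
cos θ = -0.999983, sin θ = -0.005818 (intermediates below are computed at full precision and shown rounded to 5 d.p.)
v1: (-4.5,-2.5) → rotate → (4.48538,2.52614) → ×s → (8.38392,4.72177) → (8.38,4.72)
v2: (-1.5,-5) → rotate → (1.47089,5.00864) → ×s → (2.74933,9.36199) → (2.75,9.36)
v3: (-0.5,1.5) → rotate → (0.50872,-1.49707) → ×s → (0.95088,-2.79827) → (0.95,-2.80)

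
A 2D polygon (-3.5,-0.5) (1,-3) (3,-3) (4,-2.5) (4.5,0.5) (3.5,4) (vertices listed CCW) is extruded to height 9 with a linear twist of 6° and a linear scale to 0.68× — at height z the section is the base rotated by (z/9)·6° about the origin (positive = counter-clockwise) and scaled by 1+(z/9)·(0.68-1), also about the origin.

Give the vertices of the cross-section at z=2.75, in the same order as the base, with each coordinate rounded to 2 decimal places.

t = z/height = 2.75/9 = 0.305556
s = 1 + (scale-1)·z/height = 1 + (0.68-1)·2.75/9 = 0.902222
θ = twist·z/height = 6°·2.75/9 = 1.8333° = 0.031998 rad
cos θ = 0.999488, sin θ = 0.031992 (intermediates below are computed at full precision and shown rounded to 5 d.p.)
v1: (-3.5,-0.5) → rotate → (-3.48221,-0.61172) → ×s → (-3.14173,-0.55190) → (-3.14,-0.55)
v2: (1,-3) → rotate → (1.09546,-2.96647) → ×s → (0.98835,-2.67642) → (0.99,-2.68)
v3: (3,-3) → rotate → (3.09444,-2.90249) → ×s → (2.79187,-2.61869) → (2.79,-2.62)
v4: (4,-2.5) → rotate → (4.07793,-2.37075) → ×s → (3.67920,-2.13894) → (3.68,-2.14)
v5: (4.5,0.5) → rotate → (4.48170,0.64371) → ×s → (4.04349,0.58077) → (4.04,0.58)
v6: (3.5,4) → rotate → (3.37024,4.10993) → ×s → (3.04070,3.70807) → (3.04,3.71)

Cross-section at z=2.75: (-3.14,-0.55) (0.99,-2.68) (2.79,-2.62) (3.68,-2.14) (4.04,0.58) (3.04,3.71)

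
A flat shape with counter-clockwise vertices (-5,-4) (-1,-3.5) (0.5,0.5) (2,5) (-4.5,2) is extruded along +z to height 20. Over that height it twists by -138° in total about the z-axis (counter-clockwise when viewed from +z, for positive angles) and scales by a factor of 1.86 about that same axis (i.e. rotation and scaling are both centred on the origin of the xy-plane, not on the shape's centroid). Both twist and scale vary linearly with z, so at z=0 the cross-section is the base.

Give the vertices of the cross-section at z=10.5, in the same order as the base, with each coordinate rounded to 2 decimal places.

t = z/height = 10.5/20 = 0.525
s = 1 + (scale-1)·z/height = 1 + (1.86-1)·10.5/20 = 1.451500
θ = twist·z/height = -138°·10.5/20 = -72.4500° = -1.264491 rad
cos θ = 0.301538, sin θ = -0.953454 (intermediates below are computed at full precision and shown rounded to 5 d.p.)
v1: (-5,-4) → rotate → (-5.32151,3.56112) → ×s → (-7.72417,5.16896) → (-7.72,5.17)
v2: (-1,-3.5) → rotate → (-3.63863,-0.10193) → ×s → (-5.28147,-0.14795) → (-5.28,-0.15)
v3: (0.5,0.5) → rotate → (0.62750,-0.32596) → ×s → (0.91081,-0.47313) → (0.91,-0.47)
v4: (2,5) → rotate → (5.37035,-0.39922) → ×s → (7.79506,-0.57947) → (7.80,-0.58)
v5: (-4.5,2) → rotate → (0.54999,4.89362) → ×s → (0.79831,7.10309) → (0.80,7.10)

Cross-section at z=10.5: (-7.72,5.17) (-5.28,-0.15) (0.91,-0.47) (7.80,-0.58) (0.80,7.10)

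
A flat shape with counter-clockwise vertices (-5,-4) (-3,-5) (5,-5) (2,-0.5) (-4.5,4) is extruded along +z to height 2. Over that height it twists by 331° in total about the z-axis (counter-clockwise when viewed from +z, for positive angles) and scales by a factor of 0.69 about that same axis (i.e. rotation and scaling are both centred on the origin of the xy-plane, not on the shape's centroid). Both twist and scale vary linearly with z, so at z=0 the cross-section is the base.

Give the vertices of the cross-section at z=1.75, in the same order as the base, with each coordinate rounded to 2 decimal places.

t = z/height = 1.75/2 = 0.875
s = 1 + (scale-1)·z/height = 1 + (0.69-1)·1.75/2 = 0.728750
θ = twist·z/height = 331°·1.75/2 = 289.6250° = 5.054910 rad
cos θ = 0.335863, sin θ = -0.941911 (intermediates below are computed at full precision and shown rounded to 5 d.p.)
v1: (-5,-4) → rotate → (-5.44696,3.36610) → ×s → (-3.96947,2.45305) → (-3.97,2.45)
v2: (-3,-5) → rotate → (-5.71714,1.14642) → ×s → (-4.16637,0.83545) → (-4.17,0.84)
v3: (5,-5) → rotate → (-3.03024,-6.38887) → ×s → (-2.20829,-4.65589) → (-2.21,-4.66)
v4: (2,-0.5) → rotate → (0.20077,-2.05175) → ×s → (0.14631,-1.49522) → (0.15,-1.50)
v5: (-4.5,4) → rotate → (2.25626,5.58205) → ×s → (1.64425,4.06792) → (1.64,4.07)

Cross-section at z=1.75: (-3.97,2.45) (-4.17,0.84) (-2.21,-4.66) (0.15,-1.50) (1.64,4.07)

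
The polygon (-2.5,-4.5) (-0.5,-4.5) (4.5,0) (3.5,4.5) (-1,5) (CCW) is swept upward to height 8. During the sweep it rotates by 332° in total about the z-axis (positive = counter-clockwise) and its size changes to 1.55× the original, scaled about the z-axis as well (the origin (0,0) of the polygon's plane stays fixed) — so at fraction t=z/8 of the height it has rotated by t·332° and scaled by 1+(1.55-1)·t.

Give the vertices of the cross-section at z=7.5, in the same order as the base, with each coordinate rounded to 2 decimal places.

Cross-section at z=7.5: (-7.63,-1.65) (-5.63,-3.93) (4.50,-5.13) (8.63,0.51) (4.70,6.14)

t = z/height = 7.5/8 = 0.9375
s = 1 + (scale-1)·z/height = 1 + (1.55-1)·7.5/8 = 1.515625
θ = twist·z/height = 332°·7.5/8 = 311.2500° = 5.432337 rad
cos θ = 0.659346, sin θ = -0.751840 (intermediates below are computed at full precision and shown rounded to 5 d.p.)
v1: (-2.5,-4.5) → rotate → (-5.03164,-1.08746) → ×s → (-7.62608,-1.64818) → (-7.63,-1.65)
v2: (-0.5,-4.5) → rotate → (-3.71295,-2.59114) → ×s → (-5.62744,-3.92719) → (-5.63,-3.93)
v3: (4.5,0) → rotate → (2.96706,-3.38328) → ×s → (4.49694,-5.12778) → (4.50,-5.13)
v4: (3.5,4.5) → rotate → (5.69099,0.33562) → ×s → (8.62541,0.50867) → (8.63,0.51)
v5: (-1,5) → rotate → (3.09985,4.04857) → ×s → (4.69822,6.13611) → (4.70,6.14)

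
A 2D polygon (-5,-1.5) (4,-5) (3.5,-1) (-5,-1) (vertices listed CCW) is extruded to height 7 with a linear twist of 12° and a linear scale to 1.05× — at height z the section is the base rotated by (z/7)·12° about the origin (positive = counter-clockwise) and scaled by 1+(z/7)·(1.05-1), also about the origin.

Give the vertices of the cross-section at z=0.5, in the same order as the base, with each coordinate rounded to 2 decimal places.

Cross-section at z=0.5: (-4.99,-1.58) (4.09,-4.96) (3.53,-0.95) (-5.00,-1.08)

t = z/height = 0.5/7 = 0.0714286
s = 1 + (scale-1)·z/height = 1 + (1.05-1)·0.5/7 = 1.003571
θ = twist·z/height = 12°·0.5/7 = 0.8571° = 0.014960 rad
cos θ = 0.999888, sin θ = 0.014959 (intermediates below are computed at full precision and shown rounded to 5 d.p.)
v1: (-5,-1.5) → rotate → (-4.97700,-1.57463) → ×s → (-4.99478,-1.58025) → (-4.99,-1.58)
v2: (4,-5) → rotate → (4.07435,-4.93960) → ×s → (4.08890,-4.95724) → (4.09,-4.96)
v3: (3.5,-1) → rotate → (3.51457,-0.94753) → ×s → (3.52712,-0.95091) → (3.53,-0.95)
v4: (-5,-1) → rotate → (-4.98448,-1.07469) → ×s → (-5.00228,-1.07852) → (-5.00,-1.08)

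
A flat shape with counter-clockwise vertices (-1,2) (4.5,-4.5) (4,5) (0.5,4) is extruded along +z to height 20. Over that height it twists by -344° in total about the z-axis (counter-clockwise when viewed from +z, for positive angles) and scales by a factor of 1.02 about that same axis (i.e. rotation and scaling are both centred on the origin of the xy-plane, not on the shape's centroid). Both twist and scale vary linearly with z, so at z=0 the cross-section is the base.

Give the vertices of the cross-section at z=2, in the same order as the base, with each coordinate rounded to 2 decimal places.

t = z/height = 2/20 = 0.1
s = 1 + (scale-1)·z/height = 1 + (1.02-1)·2/20 = 1.002000
θ = twist·z/height = -344°·2/20 = -34.4000° = -0.600393 rad
cos θ = 0.825113, sin θ = -0.564967 (intermediates below are computed at full precision and shown rounded to 5 d.p.)
v1: (-1,2) → rotate → (0.30482,2.21519) → ×s → (0.30543,2.21962) → (0.31,2.22)
v2: (4.5,-4.5) → rotate → (1.17066,-6.25536) → ×s → (1.17300,-6.26787) → (1.17,-6.27)
v3: (4,5) → rotate → (6.12529,1.86570) → ×s → (6.13754,1.86943) → (6.14,1.87)
v4: (0.5,4) → rotate → (2.67242,3.01797) → ×s → (2.67777,3.02401) → (2.68,3.02)

Cross-section at z=2: (0.31,2.22) (1.17,-6.27) (6.14,1.87) (2.68,3.02)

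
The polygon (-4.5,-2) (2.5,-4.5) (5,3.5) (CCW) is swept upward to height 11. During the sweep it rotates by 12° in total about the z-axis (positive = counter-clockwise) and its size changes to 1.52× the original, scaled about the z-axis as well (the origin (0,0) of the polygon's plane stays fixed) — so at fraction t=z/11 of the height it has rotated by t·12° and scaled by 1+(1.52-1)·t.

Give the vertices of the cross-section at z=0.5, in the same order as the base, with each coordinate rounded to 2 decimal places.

t = z/height = 0.5/11 = 0.0454545
s = 1 + (scale-1)·z/height = 1 + (1.52-1)·0.5/11 = 1.023636
θ = twist·z/height = 12°·0.5/11 = 0.5455° = 0.009520 rad
cos θ = 0.999955, sin θ = 0.009520 (intermediates below are computed at full precision and shown rounded to 5 d.p.)
v1: (-4.5,-2) → rotate → (-4.48076,-2.04275) → ×s → (-4.58667,-2.09103) → (-4.59,-2.09)
v2: (2.5,-4.5) → rotate → (2.54273,-4.47600) → ×s → (2.60283,-4.58179) → (2.60,-4.58)
v3: (5,3.5) → rotate → (4.96645,3.54744) → ×s → (5.08384,3.63129) → (5.08,3.63)

Cross-section at z=0.5: (-4.59,-2.09) (2.60,-4.58) (5.08,3.63)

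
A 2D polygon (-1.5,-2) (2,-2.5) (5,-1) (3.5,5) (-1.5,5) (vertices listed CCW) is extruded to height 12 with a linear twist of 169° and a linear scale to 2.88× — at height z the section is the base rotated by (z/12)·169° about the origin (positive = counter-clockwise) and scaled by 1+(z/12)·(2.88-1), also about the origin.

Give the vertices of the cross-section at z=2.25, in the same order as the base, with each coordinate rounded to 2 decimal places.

Cross-section at z=2.25: (-0.31,-3.37) (4.08,-1.46) (6.46,2.40) (0.48,8.24) (-5.28,4.69)

t = z/height = 2.25/12 = 0.1875
s = 1 + (scale-1)·z/height = 1 + (2.88-1)·2.25/12 = 1.352500
θ = twist·z/height = 169°·2.25/12 = 31.6875° = 0.553051 rad
cos θ = 0.850926, sin θ = 0.525286 (intermediates below are computed at full precision and shown rounded to 5 d.p.)
v1: (-1.5,-2) → rotate → (-0.22582,-2.48978) → ×s → (-0.30542,-3.36743) → (-0.31,-3.37)
v2: (2,-2.5) → rotate → (3.01507,-1.07674) → ×s → (4.07788,-1.45629) → (4.08,-1.46)
v3: (5,-1) → rotate → (4.77991,1.77550) → ×s → (6.46483,2.40137) → (6.46,2.40)
v4: (3.5,5) → rotate → (0.35181,6.09313) → ×s → (0.47582,8.24096) → (0.48,8.24)
v5: (-1.5,5) → rotate → (-3.90282,3.46670) → ×s → (-5.27856,4.68871) → (-5.28,4.69)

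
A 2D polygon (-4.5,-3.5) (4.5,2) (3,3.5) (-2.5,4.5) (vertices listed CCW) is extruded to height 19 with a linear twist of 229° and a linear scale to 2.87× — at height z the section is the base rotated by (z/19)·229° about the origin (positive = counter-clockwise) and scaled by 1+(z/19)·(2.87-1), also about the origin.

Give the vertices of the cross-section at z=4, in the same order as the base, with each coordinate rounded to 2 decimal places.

Cross-section at z=4: (-0.54,-7.93) (2.10,6.53) (-0.85,6.37) (-7.00,1.58)

t = z/height = 4/19 = 0.210526
s = 1 + (scale-1)·z/height = 1 + (2.87-1)·4/19 = 1.393684
θ = twist·z/height = 229°·4/19 = 48.2105° = 0.841432 rad
cos θ = 0.666396, sin θ = 0.745598 (intermediates below are computed at full precision and shown rounded to 5 d.p.)
v1: (-4.5,-3.5) → rotate → (-0.38919,-5.68758) → ×s → (-0.54240,-7.92669) → (-0.54,-7.93)
v2: (4.5,2) → rotate → (1.50758,4.68798) → ×s → (2.10109,6.53357) → (2.10,6.53)
v3: (3,3.5) → rotate → (-0.61041,4.56918) → ×s → (-0.85072,6.36799) → (-0.85,6.37)
v4: (-2.5,4.5) → rotate → (-5.02118,1.13478) → ×s → (-6.99794,1.58153) → (-7.00,1.58)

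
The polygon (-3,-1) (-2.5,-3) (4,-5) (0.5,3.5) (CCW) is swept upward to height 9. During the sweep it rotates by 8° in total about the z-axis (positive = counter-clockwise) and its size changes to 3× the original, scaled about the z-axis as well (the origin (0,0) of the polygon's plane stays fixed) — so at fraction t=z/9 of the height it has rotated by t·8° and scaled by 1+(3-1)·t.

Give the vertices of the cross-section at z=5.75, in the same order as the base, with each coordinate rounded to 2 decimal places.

Cross-section at z=5.75: (-6.60,-2.88) (-5.06,-7.31) (10.09,-10.53) (0.42,8.04)

t = z/height = 5.75/9 = 0.638889
s = 1 + (scale-1)·z/height = 1 + (3-1)·5.75/9 = 2.277778
θ = twist·z/height = 8°·5.75/9 = 5.1111° = 0.089206 rad
cos θ = 0.996024, sin θ = 0.089087 (intermediates below are computed at full precision and shown rounded to 5 d.p.)
v1: (-3,-1) → rotate → (-2.89898,-1.26329) → ×s → (-6.60324,-2.87749) → (-6.60,-2.88)
v2: (-2.5,-3) → rotate → (-2.22280,-3.21079) → ×s → (-5.06304,-7.31347) → (-5.06,-7.31)
v3: (4,-5) → rotate → (4.42953,-4.62377) → ×s → (10.08949,-10.53192) → (10.09,-10.53)
v4: (0.5,3.5) → rotate → (0.18621,3.53063) → ×s → (0.42414,8.04198) → (0.42,8.04)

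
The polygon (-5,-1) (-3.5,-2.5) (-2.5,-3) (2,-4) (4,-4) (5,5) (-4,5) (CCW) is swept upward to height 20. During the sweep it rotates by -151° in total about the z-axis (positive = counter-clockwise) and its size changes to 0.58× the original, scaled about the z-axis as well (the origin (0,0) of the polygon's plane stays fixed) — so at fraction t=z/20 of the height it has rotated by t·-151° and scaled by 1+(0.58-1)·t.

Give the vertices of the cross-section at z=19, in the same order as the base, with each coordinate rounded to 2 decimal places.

Cross-section at z=19: (2.06,2.27) (0.80,2.46) (0.13,2.34) (-2.40,1.22) (-3.36,0.50) (-0.62,-4.20) (3.72,-0.98)

t = z/height = 19/20 = 0.95
s = 1 + (scale-1)·z/height = 1 + (0.58-1)·19/20 = 0.601000
θ = twist·z/height = -151°·19/20 = -143.4500° = -2.503675 rad
cos θ = -0.803337, sin θ = -0.595524 (intermediates below are computed at full precision and shown rounded to 5 d.p.)
v1: (-5,-1) → rotate → (3.42116,3.78096) → ×s → (2.05612,2.27236) → (2.06,2.27)
v2: (-3.5,-2.5) → rotate → (1.32287,4.09268) → ×s → (0.79505,2.45970) → (0.80,2.46)
v3: (-2.5,-3) → rotate → (0.22177,3.89882) → ×s → (0.13328,2.34319) → (0.13,2.34)
v4: (2,-4) → rotate → (-3.98877,2.02230) → ×s → (-2.39725,1.21540) → (-2.40,1.22)
v5: (4,-4) → rotate → (-5.59545,0.83125) → ×s → (-3.36286,0.49958) → (-3.36,0.50)
v6: (5,5) → rotate → (-1.03907,-6.99431) → ×s → (-0.62448,-4.20358) → (-0.62,-4.20)
v7: (-4,5) → rotate → (6.19097,-1.63459) → ×s → (3.72077,-0.98239) → (3.72,-0.98)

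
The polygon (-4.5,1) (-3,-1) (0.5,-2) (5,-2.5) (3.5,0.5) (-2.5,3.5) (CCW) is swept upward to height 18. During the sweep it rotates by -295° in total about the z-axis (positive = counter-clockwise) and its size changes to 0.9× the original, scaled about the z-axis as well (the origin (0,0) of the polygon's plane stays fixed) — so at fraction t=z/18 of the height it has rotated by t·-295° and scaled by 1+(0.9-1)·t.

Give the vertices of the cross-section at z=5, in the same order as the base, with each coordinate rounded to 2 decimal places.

t = z/height = 5/18 = 0.277778
s = 1 + (scale-1)·z/height = 1 + (0.9-1)·5/18 = 0.972222
θ = twist·z/height = -295°·5/18 = -81.9444° = -1.430200 rad
cos θ = 0.140133, sin θ = -0.990133 (intermediates below are computed at full precision and shown rounded to 5 d.p.)
v1: (-4.5,1) → rotate → (0.35953,4.59573) → ×s → (0.34955,4.46807) → (0.35,4.47)
v2: (-3,-1) → rotate → (-1.41053,2.83026) → ×s → (-1.37135,2.75165) → (-1.37,2.75)
v3: (0.5,-2) → rotate → (-1.91020,-0.77533) → ×s → (-1.85714,-0.75380) → (-1.86,-0.75)
v4: (5,-2.5) → rotate → (-1.77467,-5.30100) → ×s → (-1.72537,-5.15375) → (-1.73,-5.15)
v5: (3.5,0.5) → rotate → (0.98553,-3.39540) → ×s → (0.95816,-3.30108) → (0.96,-3.30)
v6: (-2.5,3.5) → rotate → (3.11513,2.96580) → ×s → (3.02860,2.88341) → (3.03,2.88)

Cross-section at z=5: (0.35,4.47) (-1.37,2.75) (-1.86,-0.75) (-1.73,-5.15) (0.96,-3.30) (3.03,2.88)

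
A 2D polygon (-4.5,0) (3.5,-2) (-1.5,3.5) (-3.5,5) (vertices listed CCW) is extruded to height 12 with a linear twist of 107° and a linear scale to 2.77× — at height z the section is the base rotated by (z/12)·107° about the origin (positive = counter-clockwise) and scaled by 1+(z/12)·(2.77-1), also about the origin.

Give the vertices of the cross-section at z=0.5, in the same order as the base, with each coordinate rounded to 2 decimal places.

Cross-section at z=0.5: (-4.82,-0.38) (3.91,-1.85) (-1.90,3.62) (-4.16,5.06)

t = z/height = 0.5/12 = 0.0416667
s = 1 + (scale-1)·z/height = 1 + (2.77-1)·0.5/12 = 1.073750
θ = twist·z/height = 107°·0.5/12 = 4.4583° = 0.077813 rad
cos θ = 0.996974, sin θ = 0.077734 (intermediates below are computed at full precision and shown rounded to 5 d.p.)
v1: (-4.5,0) → rotate → (-4.48638,-0.34980) → ×s → (-4.81725,-0.37560) → (-4.82,-0.38)
v2: (3.5,-2) → rotate → (3.64488,-1.72188) → ×s → (3.91369,-1.84887) → (3.91,-1.85)
v3: (-1.5,3.5) → rotate → (-1.76753,3.37281) → ×s → (-1.89789,3.62155) → (-1.90,3.62)
v4: (-3.5,5) → rotate → (-3.87808,4.71280) → ×s → (-4.16409,5.06037) → (-4.16,5.06)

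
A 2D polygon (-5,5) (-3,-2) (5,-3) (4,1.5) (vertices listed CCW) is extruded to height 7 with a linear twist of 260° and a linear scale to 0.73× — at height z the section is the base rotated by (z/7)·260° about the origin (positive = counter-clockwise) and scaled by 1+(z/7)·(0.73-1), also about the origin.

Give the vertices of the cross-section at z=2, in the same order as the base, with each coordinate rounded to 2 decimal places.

Cross-section at z=2: (-5.69,-3.19) (1.03,-3.16) (3.91,3.69) (-0.33,3.93)

t = z/height = 2/7 = 0.285714
s = 1 + (scale-1)·z/height = 1 + (0.73-1)·2/7 = 0.922857
θ = twist·z/height = 260°·2/7 = 74.2857° = 1.296530 rad
cos θ = 0.270840, sin θ = 0.962624 (intermediates below are computed at full precision and shown rounded to 5 d.p.)
v1: (-5,5) → rotate → (-6.16732,-3.45892) → ×s → (-5.69156,-3.19209) → (-5.69,-3.19)
v2: (-3,-2) → rotate → (1.11273,-3.42955) → ×s → (1.02689,-3.16499) → (1.03,-3.16)
v3: (5,-3) → rotate → (4.24208,4.00060) → ×s → (3.91483,3.69198) → (3.91,3.69)
v4: (4,1.5) → rotate → (-0.36057,4.25676) → ×s → (-0.33276,3.92838) → (-0.33,3.93)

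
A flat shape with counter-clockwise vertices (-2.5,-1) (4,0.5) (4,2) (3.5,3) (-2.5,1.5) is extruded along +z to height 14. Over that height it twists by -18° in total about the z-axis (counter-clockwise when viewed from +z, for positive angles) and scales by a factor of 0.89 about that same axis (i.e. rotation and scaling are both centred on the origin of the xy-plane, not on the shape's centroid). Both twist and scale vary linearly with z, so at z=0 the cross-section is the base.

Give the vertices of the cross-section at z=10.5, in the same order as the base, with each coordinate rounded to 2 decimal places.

t = z/height = 10.5/14 = 0.75
s = 1 + (scale-1)·z/height = 1 + (0.89-1)·10.5/14 = 0.917500
θ = twist·z/height = -18°·10.5/14 = -13.5000° = -0.235619 rad
cos θ = 0.972370, sin θ = -0.233445 (intermediates below are computed at full precision and shown rounded to 5 d.p.)
v1: (-2.5,-1) → rotate → (-2.66437,-0.38876) → ×s → (-2.44456,-0.35668) → (-2.44,-0.36)
v2: (4,0.5) → rotate → (4.00620,-0.44760) → ×s → (3.67569,-0.41067) → (3.68,-0.41)
v3: (4,2) → rotate → (4.35637,1.01096) → ×s → (3.99697,0.92755) → (4.00,0.93)
v4: (3.5,3) → rotate → (4.10363,2.10005) → ×s → (3.76508,1.92680) → (3.77,1.93)
v5: (-2.5,1.5) → rotate → (-2.08076,2.04217) → ×s → (-1.90909,1.87369) → (-1.91,1.87)

Cross-section at z=10.5: (-2.44,-0.36) (3.68,-0.41) (4.00,0.93) (3.77,1.93) (-1.91,1.87)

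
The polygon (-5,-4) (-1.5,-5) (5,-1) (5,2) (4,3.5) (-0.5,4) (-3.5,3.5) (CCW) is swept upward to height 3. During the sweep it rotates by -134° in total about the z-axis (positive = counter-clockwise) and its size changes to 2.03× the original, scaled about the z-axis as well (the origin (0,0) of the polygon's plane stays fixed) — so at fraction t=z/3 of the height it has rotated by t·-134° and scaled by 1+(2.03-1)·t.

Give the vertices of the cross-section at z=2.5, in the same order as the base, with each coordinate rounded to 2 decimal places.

Cross-section at z=2.5: (-3.48,11.38) (-7.61,6.02) (-5.16,-7.95) (0.02,-10.01) (3.30,-9.31) (7.25,-1.88) (8.45,3.64)

t = z/height = 2.5/3 = 0.833333
s = 1 + (scale-1)·z/height = 1 + (2.03-1)·2.5/3 = 1.858333
θ = twist·z/height = -134°·2.5/3 = -111.6667° = -1.948951 rad
cos θ = -0.369206, sin θ = -0.929348 (intermediates below are computed at full precision and shown rounded to 5 d.p.)
v1: (-5,-4) → rotate → (-1.87136,6.12356) → ×s → (-3.47761,11.37962) → (-3.48,11.38)
v2: (-1.5,-5) → rotate → (-4.09293,3.24005) → ×s → (-7.60603,6.02110) → (-7.61,6.02)
v3: (5,-1) → rotate → (-2.77538,-4.27753) → ×s → (-5.15758,-7.94908) → (-5.16,-7.95)
v4: (5,2) → rotate → (0.01266,-5.38515) → ×s → (0.02353,-10.00740) → (0.02,-10.01)
v5: (4,3.5) → rotate → (1.77589,-5.00961) → ×s → (3.30020,-9.30953) → (3.30,-9.31)
v6: (-0.5,4) → rotate → (3.90199,-1.01215) → ×s → (7.25120,-1.88091) → (7.25,-1.88)
v7: (-3.5,3.5) → rotate → (4.54494,1.96049) → ×s → (8.44601,3.64325) → (8.45,3.64)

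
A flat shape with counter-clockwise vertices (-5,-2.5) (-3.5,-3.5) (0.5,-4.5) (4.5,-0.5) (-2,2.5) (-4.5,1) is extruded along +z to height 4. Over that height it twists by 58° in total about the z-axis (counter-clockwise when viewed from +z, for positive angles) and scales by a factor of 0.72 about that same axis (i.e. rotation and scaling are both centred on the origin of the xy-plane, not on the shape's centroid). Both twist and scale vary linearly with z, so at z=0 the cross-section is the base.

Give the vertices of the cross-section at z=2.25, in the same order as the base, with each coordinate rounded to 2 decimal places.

t = z/height = 2.25/4 = 0.5625
s = 1 + (scale-1)·z/height = 1 + (0.72-1)·2.25/4 = 0.842500
θ = twist·z/height = 58°·2.25/4 = 32.6250° = 0.569414 rad
cos θ = 0.842217, sin θ = 0.539138 (intermediates below are computed at full precision and shown rounded to 5 d.p.)
v1: (-5,-2.5) → rotate → (-2.86324,-4.80123) → ×s → (-2.41228,-4.04504) → (-2.41,-4.05)
v2: (-3.5,-3.5) → rotate → (-1.06078,-4.83474) → ×s → (-0.89370,-4.07327) → (-0.89,-4.07)
v3: (0.5,-4.5) → rotate → (2.84723,-3.52041) → ×s → (2.39879,-2.96594) → (2.40,-2.97)
v4: (4.5,-0.5) → rotate → (4.05955,2.00501) → ×s → (3.42017,1.68922) → (3.42,1.69)
v5: (-2,2.5) → rotate → (-3.03228,1.02727) → ×s → (-2.55470,0.86547) → (-2.55,0.87)
v6: (-4.5,1) → rotate → (-4.32912,-1.58391) → ×s → (-3.64728,-1.33444) → (-3.65,-1.33)

Cross-section at z=2.25: (-2.41,-4.05) (-0.89,-4.07) (2.40,-2.97) (3.42,1.69) (-2.55,0.87) (-3.65,-1.33)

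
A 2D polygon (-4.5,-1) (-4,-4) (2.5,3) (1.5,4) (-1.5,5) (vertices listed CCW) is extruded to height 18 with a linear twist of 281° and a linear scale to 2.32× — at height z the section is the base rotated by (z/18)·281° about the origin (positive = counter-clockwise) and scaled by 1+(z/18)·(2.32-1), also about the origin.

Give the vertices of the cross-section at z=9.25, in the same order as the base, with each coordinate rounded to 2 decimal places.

t = z/height = 9.25/18 = 0.513889
s = 1 + (scale-1)·z/height = 1 + (2.32-1)·9.25/18 = 1.678333
θ = twist·z/height = 281°·9.25/18 = 144.4028° = 2.520304 rad
cos θ = -0.813129, sin θ = 0.582084 (intermediates below are computed at full precision and shown rounded to 5 d.p.)
v1: (-4.5,-1) → rotate → (4.24116,-1.80625) → ×s → (7.11809,-3.03148) → (7.12,-3.03)
v2: (-4,-4) → rotate → (5.58085,0.92418) → ×s → (9.36653,1.55109) → (9.37,1.55)
v3: (2.5,3) → rotate → (-3.77907,-0.98418) → ×s → (-6.34254,-1.65178) → (-6.34,-1.65)
v4: (1.5,4) → rotate → (-3.54803,-2.37939) → ×s → (-5.95477,-3.99341) → (-5.95,-3.99)
v5: (-1.5,5) → rotate → (-1.69072,-4.93877) → ×s → (-2.83760,-8.28890) → (-2.84,-8.29)

Cross-section at z=9.25: (7.12,-3.03) (9.37,1.55) (-6.34,-1.65) (-5.95,-3.99) (-2.84,-8.29)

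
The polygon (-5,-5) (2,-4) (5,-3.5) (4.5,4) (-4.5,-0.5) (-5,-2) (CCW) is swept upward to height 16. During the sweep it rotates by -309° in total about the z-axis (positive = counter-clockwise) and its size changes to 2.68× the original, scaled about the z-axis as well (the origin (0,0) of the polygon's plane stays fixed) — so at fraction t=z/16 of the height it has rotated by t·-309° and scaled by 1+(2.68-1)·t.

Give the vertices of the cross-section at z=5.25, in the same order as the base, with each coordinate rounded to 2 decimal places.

t = z/height = 5.25/16 = 0.328125
s = 1 + (scale-1)·z/height = 1 + (2.68-1)·5.25/16 = 1.551250
θ = twist·z/height = -309°·5.25/16 = -101.3906° = -1.769600 rad
cos θ = -0.197497, sin θ = -0.980304 (intermediates below are computed at full precision and shown rounded to 5 d.p.)
v1: (-5,-5) → rotate → (-3.91403,5.88900) → ×s → (-6.07164,9.13531) → (-6.07,9.14)
v2: (2,-4) → rotate → (-4.31621,-1.17062) → ×s → (-6.69552,-1.81592) → (-6.70,-1.82)
v3: (5,-3.5) → rotate → (-4.41855,-4.21028) → ×s → (-6.85427,-6.53119) → (-6.85,-6.53)
v4: (4.5,4) → rotate → (3.03248,-5.20135) → ×s → (4.70413,-8.06860) → (4.70,-8.07)
v5: (-4.5,-0.5) → rotate → (0.39858,4.51011) → ×s → (0.61830,6.99631) → (0.62,7.00)
v6: (-5,-2) → rotate → (-0.97312,5.29651) → ×s → (-1.50956,8.21621) → (-1.51,8.22)

Cross-section at z=5.25: (-6.07,9.14) (-6.70,-1.82) (-6.85,-6.53) (4.70,-8.07) (0.62,7.00) (-1.51,8.22)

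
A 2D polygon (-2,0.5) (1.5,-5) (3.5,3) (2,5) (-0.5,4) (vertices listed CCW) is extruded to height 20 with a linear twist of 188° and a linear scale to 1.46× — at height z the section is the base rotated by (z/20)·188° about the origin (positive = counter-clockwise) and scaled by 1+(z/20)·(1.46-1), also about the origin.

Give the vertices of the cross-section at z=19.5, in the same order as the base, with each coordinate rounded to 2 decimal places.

t = z/height = 19.5/20 = 0.975
s = 1 + (scale-1)·z/height = 1 + (1.46-1)·19.5/20 = 1.448500
θ = twist·z/height = 188°·19.5/20 = 183.3000° = 3.199189 rad
cos θ = -0.998342, sin θ = -0.057564 (intermediates below are computed at full precision and shown rounded to 5 d.p.)
v1: (-2,0.5) → rotate → (2.02547,-0.38404) → ×s → (2.93389,-0.55629) → (2.93,-0.56)
v2: (1.5,-5) → rotate → (-1.78533,4.90536) → ×s → (-2.58605,7.10542) → (-2.59,7.11)
v3: (3.5,3) → rotate → (-3.32150,-3.19650) → ×s → (-4.81120,-4.63013) → (-4.81,-4.63)
v4: (2,5) → rotate → (-1.70886,-5.10684) → ×s → (-2.47529,-7.39725) → (-2.48,-7.40)
v5: (-0.5,4) → rotate → (0.72943,-3.96459) → ×s → (1.05658,-5.74270) → (1.06,-5.74)

Cross-section at z=19.5: (2.93,-0.56) (-2.59,7.11) (-4.81,-4.63) (-2.48,-7.40) (1.06,-5.74)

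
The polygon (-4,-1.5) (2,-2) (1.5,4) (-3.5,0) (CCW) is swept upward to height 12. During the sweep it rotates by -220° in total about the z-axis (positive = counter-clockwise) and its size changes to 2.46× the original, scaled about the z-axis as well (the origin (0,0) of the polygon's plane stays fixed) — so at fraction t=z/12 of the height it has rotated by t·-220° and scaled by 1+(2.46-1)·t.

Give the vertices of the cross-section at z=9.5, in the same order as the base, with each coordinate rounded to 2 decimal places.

t = z/height = 9.5/12 = 0.791667
s = 1 + (scale-1)·z/height = 1 + (2.46-1)·9.5/12 = 2.155833
θ = twist·z/height = -220°·9.5/12 = -174.1667° = -3.039782 rad
cos θ = -0.994822, sin θ = -0.101635 (intermediates below are computed at full precision and shown rounded to 5 d.p.)
v1: (-4,-1.5) → rotate → (3.82683,1.89877) → ×s → (8.25002,4.09344) → (8.25,4.09)
v2: (2,-2) → rotate → (-2.19291,1.78637) → ×s → (-4.72756,3.85112) → (-4.73,3.85)
v3: (1.5,4) → rotate → (-1.08569,-4.13174) → ×s → (-2.34057,-8.90734) → (-2.34,-8.91)
v4: (-3.5,0) → rotate → (3.48188,0.35572) → ×s → (7.50634,0.76688) → (7.51,0.77)

Cross-section at z=9.5: (8.25,4.09) (-4.73,3.85) (-2.34,-8.91) (7.51,0.77)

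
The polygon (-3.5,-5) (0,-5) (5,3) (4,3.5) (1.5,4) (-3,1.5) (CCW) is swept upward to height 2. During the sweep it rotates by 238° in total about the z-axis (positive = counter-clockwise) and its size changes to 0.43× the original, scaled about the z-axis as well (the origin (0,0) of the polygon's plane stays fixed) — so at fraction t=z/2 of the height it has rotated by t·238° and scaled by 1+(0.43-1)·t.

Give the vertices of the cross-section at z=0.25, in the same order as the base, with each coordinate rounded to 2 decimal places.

Cross-section at z=0.25: (-0.52,-5.64) (2.30,-4.03) (2.65,4.72) (1.61,4.67) (-0.63,3.92) (-3.11,-0.17)

t = z/height = 0.25/2 = 0.125
s = 1 + (scale-1)·z/height = 1 + (0.43-1)·0.25/2 = 0.928750
θ = twist·z/height = 238°·0.25/2 = 29.7500° = 0.519235 rad
cos θ = 0.868199, sin θ = 0.496217 (intermediates below are computed at full precision and shown rounded to 5 d.p.)
v1: (-3.5,-5) → rotate → (-0.55761,-6.07775) → ×s → (-0.51788,-5.64471) → (-0.52,-5.64)
v2: (0,-5) → rotate → (2.48108,-4.34099) → ×s → (2.30431,-4.03170) → (2.30,-4.03)
v3: (5,3) → rotate → (2.85234,5.08568) → ×s → (2.64912,4.72332) → (2.65,4.72)
v4: (4,3.5) → rotate → (1.73604,5.02356) → ×s → (1.61234,4.66563) → (1.61,4.67)
v5: (1.5,4) → rotate → (-0.68257,4.21712) → ×s → (-0.63393,3.91665) → (-0.63,3.92)
v6: (-3,1.5) → rotate → (-3.34892,-0.18635) → ×s → (-3.11031,-0.17307) → (-3.11,-0.17)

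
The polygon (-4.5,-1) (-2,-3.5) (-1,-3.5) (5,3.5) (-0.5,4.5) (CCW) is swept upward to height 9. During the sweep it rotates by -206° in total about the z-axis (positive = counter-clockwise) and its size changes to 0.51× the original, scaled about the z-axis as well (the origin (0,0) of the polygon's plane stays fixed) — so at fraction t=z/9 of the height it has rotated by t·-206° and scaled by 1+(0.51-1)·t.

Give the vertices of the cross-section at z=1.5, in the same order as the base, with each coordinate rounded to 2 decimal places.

t = z/height = 1.5/9 = 0.166667
s = 1 + (scale-1)·z/height = 1 + (0.51-1)·1.5/9 = 0.918333
θ = twist·z/height = -206°·1.5/9 = -34.3333° = -0.599230 rad
cos θ = 0.825770, sin θ = -0.564007 (intermediates below are computed at full precision and shown rounded to 5 d.p.)
v1: (-4.5,-1) → rotate → (-4.27997,1.71226) → ×s → (-3.93044,1.57242) → (-3.93,1.57)
v2: (-2,-3.5) → rotate → (-3.62556,-1.76218) → ×s → (-3.32948,-1.61827) → (-3.33,-1.62)
v3: (-1,-3.5) → rotate → (-2.79979,-2.32619) → ×s → (-2.57114,-2.13622) → (-2.57,-2.14)
v4: (5,3.5) → rotate → (6.10287,0.07016) → ×s → (5.60447,0.06443) → (5.60,0.06)
v5: (-0.5,4.5) → rotate → (2.12514,3.99797) → ×s → (1.95159,3.67147) → (1.95,3.67)

Cross-section at z=1.5: (-3.93,1.57) (-3.33,-1.62) (-2.57,-2.14) (5.60,0.06) (1.95,3.67)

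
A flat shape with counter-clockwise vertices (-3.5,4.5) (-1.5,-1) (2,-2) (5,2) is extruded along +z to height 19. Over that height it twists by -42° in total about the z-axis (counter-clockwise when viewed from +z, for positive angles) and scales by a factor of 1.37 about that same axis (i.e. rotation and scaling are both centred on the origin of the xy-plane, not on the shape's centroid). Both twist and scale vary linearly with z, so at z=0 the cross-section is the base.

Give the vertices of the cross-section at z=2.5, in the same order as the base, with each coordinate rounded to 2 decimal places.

t = z/height = 2.5/19 = 0.131579
s = 1 + (scale-1)·z/height = 1 + (1.37-1)·2.5/19 = 1.048684
θ = twist·z/height = -42°·2.5/19 = -5.5263° = -0.096452 rad
cos θ = 0.995352, sin θ = -0.096303 (intermediates below are computed at full precision and shown rounded to 5 d.p.)
v1: (-3.5,4.5) → rotate → (-3.05037,4.81614) → ×s → (-3.19887,5.05061) → (-3.20,5.05)
v2: (-1.5,-1) → rotate → (-1.58933,-0.85090) → ×s → (-1.66671,-0.89232) → (-1.67,-0.89)
v3: (2,-2) → rotate → (1.79810,-2.18331) → ×s → (1.88564,-2.28960) → (1.89,-2.29)
v4: (5,2) → rotate → (5.16937,1.50919) → ×s → (5.42103,1.58266) → (5.42,1.58)

Cross-section at z=2.5: (-3.20,5.05) (-1.67,-0.89) (1.89,-2.29) (5.42,1.58)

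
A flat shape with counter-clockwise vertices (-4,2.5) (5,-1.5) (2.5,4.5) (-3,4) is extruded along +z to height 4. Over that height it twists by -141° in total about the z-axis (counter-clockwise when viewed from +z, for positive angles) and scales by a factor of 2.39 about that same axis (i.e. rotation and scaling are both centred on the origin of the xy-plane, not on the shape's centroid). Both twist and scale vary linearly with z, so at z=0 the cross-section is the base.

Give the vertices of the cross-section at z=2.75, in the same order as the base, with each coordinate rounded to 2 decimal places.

Cross-section at z=2.75: (5.80,7.17) (-4.09,-9.35) (8.15,-5.92) (8.47,4.88)

t = z/height = 2.75/4 = 0.6875
s = 1 + (scale-1)·z/height = 1 + (2.39-1)·2.75/4 = 1.955625
θ = twist·z/height = -141°·2.75/4 = -96.9375° = -1.691879 rad
cos θ = -0.120787, sin θ = -0.992678 (intermediates below are computed at full precision and shown rounded to 5 d.p.)
v1: (-4,2.5) → rotate → (2.96484,3.66875) → ×s → (5.79812,7.17469) → (5.80,7.17)
v2: (5,-1.5) → rotate → (-2.09295,-4.78221) → ×s → (-4.09303,-9.35221) → (-4.09,-9.35)
v3: (2.5,4.5) → rotate → (4.16509,-3.02524) → ×s → (8.14535,-5.91623) → (8.15,-5.92)
v4: (-3,4) → rotate → (4.33307,2.49489) → ×s → (8.47387,4.87907) → (8.47,4.88)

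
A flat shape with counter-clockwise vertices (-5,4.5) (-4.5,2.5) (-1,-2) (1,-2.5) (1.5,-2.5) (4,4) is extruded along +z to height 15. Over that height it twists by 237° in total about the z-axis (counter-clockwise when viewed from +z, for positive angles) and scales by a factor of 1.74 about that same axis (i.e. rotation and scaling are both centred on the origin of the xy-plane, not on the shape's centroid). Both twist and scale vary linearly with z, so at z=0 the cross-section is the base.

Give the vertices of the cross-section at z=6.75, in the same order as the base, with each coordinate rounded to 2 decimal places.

Cross-section at z=6.75: (-3.84,-8.10) (-1.47,-6.70) (2.94,-0.51) (2.81,2.23) (2.62,2.87) (-6.64,3.58)

t = z/height = 6.75/15 = 0.45
s = 1 + (scale-1)·z/height = 1 + (1.74-1)·6.75/15 = 1.333000
θ = twist·z/height = 237°·6.75/15 = 106.6500° = 1.861394 rad
cos θ = -0.286525, sin θ = 0.958073 (intermediates below are computed at full precision and shown rounded to 5 d.p.)
v1: (-5,4.5) → rotate → (-2.87871,-6.07972) → ×s → (-3.83731,-8.10427) → (-3.84,-8.10)
v2: (-4.5,2.5) → rotate → (-1.10582,-5.02764) → ×s → (-1.47406,-6.70184) → (-1.47,-6.70)
v3: (-1,-2) → rotate → (2.20267,-0.38502) → ×s → (2.93616,-0.51324) → (2.94,-0.51)
v4: (1,-2.5) → rotate → (2.10866,1.67438) → ×s → (2.81084,2.23195) → (2.81,2.23)
v5: (1.5,-2.5) → rotate → (1.96540,2.15342) → ×s → (2.61987,2.87051) → (2.62,2.87)
v6: (4,4) → rotate → (-4.97839,2.68619) → ×s → (-6.63619,3.58070) → (-6.64,3.58)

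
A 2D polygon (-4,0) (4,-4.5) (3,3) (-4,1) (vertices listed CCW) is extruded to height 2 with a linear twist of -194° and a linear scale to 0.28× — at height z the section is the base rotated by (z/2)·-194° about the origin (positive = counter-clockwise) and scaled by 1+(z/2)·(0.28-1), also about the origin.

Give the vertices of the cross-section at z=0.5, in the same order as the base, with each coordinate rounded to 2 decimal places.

t = z/height = 0.5/2 = 0.25
s = 1 + (scale-1)·z/height = 1 + (0.28-1)·0.5/2 = 0.820000
θ = twist·z/height = -194°·0.5/2 = -48.5000° = -0.846485 rad
cos θ = 0.662620, sin θ = -0.748956 (intermediates below are computed at full precision and shown rounded to 5 d.p.)
v1: (-4,0) → rotate → (-2.65048,2.99582) → ×s → (-2.17339,2.45657) → (-2.17,2.46)
v2: (4,-4.5) → rotate → (-0.71982,-5.97761) → ×s → (-0.59025,-4.90164) → (-0.59,-4.90)
v3: (3,3) → rotate → (4.23473,-0.25901) → ×s → (3.47248,-0.21239) → (3.47,-0.21)
v4: (-4,1) → rotate → (-1.90152,3.65844) → ×s → (-1.55925,2.99992) → (-1.56,3.00)

Cross-section at z=0.5: (-2.17,2.46) (-0.59,-4.90) (3.47,-0.21) (-1.56,3.00)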